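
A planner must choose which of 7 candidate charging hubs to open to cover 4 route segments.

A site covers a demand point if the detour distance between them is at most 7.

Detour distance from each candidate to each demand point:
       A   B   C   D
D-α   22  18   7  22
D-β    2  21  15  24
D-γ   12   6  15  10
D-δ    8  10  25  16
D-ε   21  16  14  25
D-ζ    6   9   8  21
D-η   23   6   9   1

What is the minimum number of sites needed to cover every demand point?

Coverage sets (demand points within 7 of each site):
  D-α: {C}
  D-β: {A}
  D-γ: {B}
  D-δ: {}
  D-ε: {}
  D-ζ: {A}
  D-η: {B, D}
No 2 sites suffice: every size-2 union leaves at least one demand point uncovered.
But {D-α, D-β, D-η} covers everything, so the minimum is 3.

3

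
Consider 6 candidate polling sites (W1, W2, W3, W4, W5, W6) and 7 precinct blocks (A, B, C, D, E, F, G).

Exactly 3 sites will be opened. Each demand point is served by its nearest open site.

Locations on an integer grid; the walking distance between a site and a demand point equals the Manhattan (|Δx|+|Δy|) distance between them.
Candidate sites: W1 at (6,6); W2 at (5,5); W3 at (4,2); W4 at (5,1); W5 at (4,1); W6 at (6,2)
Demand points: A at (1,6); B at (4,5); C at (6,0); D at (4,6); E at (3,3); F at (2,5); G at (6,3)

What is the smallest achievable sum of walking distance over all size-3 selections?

16

Open {W2, W3, W6}.
  A→W2 5, B→W2 1, C→W6 2, D→W2 2, E→W3 2, F→W2 3, G→W6 1  ⇒ total 16.
Compare {W2, W5, W6}: total 17.
Compare {W1, W2, W6}: total 18.
No size-3 selection does better; minimum is 16.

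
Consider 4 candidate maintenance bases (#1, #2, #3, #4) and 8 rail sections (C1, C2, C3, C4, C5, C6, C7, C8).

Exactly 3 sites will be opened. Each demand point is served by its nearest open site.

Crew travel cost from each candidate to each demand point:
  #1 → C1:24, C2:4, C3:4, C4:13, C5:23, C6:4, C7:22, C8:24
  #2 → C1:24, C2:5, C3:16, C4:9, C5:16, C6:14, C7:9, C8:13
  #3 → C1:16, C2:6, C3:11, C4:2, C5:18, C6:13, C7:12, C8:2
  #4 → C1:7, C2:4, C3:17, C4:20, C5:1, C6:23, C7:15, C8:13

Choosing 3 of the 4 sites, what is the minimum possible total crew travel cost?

36

Open {#1, #3, #4}.
  C1→#4 7, C2→#1 4, C3→#1 4, C4→#3 2, C5→#4 1, C6→#1 4, C7→#3 12, C8→#3 2  ⇒ total 36.
Compare {#2, #3, #4}: total 49.
Compare {#1, #2, #4}: total 51.
No size-3 selection does better; minimum is 36.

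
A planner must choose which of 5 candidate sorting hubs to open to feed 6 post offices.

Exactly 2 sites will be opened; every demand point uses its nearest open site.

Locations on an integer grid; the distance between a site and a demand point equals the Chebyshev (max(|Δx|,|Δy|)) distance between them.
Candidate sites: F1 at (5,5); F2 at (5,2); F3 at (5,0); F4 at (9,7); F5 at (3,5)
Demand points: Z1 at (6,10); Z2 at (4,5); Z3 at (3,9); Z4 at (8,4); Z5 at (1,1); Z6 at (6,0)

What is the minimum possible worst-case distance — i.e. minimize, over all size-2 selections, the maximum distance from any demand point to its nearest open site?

5

Open {F1, F2}.
  Farthest demand point is Z1 at distance 5 (to F1); all others are ≤ 5.
With {F1, F3} the worst case is 5.
With {F1, F4} the worst case is 5.
No size-2 selection achieves below 5.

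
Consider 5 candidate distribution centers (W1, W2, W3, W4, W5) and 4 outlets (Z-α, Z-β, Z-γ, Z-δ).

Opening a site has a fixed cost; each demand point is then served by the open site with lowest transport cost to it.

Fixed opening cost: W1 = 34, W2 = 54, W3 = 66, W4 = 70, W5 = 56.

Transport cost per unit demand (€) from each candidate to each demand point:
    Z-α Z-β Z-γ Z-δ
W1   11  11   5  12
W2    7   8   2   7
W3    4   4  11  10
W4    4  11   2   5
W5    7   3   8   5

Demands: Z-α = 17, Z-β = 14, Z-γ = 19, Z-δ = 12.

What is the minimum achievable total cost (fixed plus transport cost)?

Open {W4, W5}: assign each demand point to its cheapest open site.
  Z-α→W4 17×4=68, Z-β→W5 14×3=42, Z-γ→W4 19×2=38, Z-δ→W4 12×5=60
  transport cost 208, fixed 126 → total 334.
Compare {W3, W4}: transport cost 222 + fixed 136 = 358.
Compare {W2, W3}: transport cost 246 + fixed 120 = 366.
Compare {W1, W4, W5}: transport cost 208 + fixed 160 = 368.
All other subsets cost ≥ 358. Minimum total cost: 334.

334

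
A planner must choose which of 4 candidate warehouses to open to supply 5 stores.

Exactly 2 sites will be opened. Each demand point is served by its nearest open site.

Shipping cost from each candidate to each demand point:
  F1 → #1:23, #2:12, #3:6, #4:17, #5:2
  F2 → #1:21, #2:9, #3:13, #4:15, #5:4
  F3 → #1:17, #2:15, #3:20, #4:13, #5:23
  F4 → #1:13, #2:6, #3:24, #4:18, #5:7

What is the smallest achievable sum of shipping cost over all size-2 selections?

Open {F1, F4}.
  #1→F4 13, #2→F4 6, #3→F1 6, #4→F1 17, #5→F1 2  ⇒ total 44.
Compare {F1, F3}: total 50.
Compare {F2, F4}: total 51.
No size-2 selection does better; minimum is 44.

44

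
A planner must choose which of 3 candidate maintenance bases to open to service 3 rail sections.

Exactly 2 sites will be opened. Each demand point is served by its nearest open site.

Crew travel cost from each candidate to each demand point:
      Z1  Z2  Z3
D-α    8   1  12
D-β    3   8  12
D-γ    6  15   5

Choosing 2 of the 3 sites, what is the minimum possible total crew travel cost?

12

Open {D-α, D-γ}.
  Z1→D-γ 6, Z2→D-α 1, Z3→D-γ 5  ⇒ total 12.
Compare {D-α, D-β}: total 16.
Compare {D-β, D-γ}: total 16.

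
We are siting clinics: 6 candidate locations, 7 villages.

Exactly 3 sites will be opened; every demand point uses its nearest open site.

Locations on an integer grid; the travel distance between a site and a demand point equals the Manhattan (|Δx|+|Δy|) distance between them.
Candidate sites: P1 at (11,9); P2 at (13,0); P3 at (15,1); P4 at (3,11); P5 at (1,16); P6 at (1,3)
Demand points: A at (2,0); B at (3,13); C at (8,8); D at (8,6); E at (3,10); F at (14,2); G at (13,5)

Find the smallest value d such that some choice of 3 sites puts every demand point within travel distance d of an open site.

10

Open {P1, P4, P6}.
  Farthest demand point is F at travel distance 10 (to P1); all others are ≤ 10.
With {P1, P5, P6} the worst case is 10.
With {P2, P4, P6} the worst case is 10.
No size-3 selection achieves below 10.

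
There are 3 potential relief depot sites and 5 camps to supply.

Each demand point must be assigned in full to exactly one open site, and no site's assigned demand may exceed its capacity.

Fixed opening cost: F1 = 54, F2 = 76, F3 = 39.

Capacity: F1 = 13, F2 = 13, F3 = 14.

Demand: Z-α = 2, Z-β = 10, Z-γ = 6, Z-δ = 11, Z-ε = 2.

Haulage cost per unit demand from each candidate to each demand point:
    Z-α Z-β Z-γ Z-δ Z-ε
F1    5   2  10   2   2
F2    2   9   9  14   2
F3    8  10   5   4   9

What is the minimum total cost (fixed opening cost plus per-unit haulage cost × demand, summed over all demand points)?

Open {F1, F2, F3}; cheapest assignment that respects the capacities:
  F1 (cap 13, load 12): Z-β, Z-ε — cost 10×2 + 2×2 = 24
  F2 (cap 13, load 8): Z-α, Z-γ — cost 2×2 + 6×9 = 58
  F3 (cap 14, load 11): Z-δ — cost 11×4 = 44
  Shipping 126, fixed 169 → total 295.
  Any other capacity-feasible assignment to {F1, F2, F3} ships for at least 126.
Total demand is 31 and no other set of sites has combined capacity ≥ 31, so {F1, F2, F3} is the only feasible choice of open sites. Minimum: 295.

295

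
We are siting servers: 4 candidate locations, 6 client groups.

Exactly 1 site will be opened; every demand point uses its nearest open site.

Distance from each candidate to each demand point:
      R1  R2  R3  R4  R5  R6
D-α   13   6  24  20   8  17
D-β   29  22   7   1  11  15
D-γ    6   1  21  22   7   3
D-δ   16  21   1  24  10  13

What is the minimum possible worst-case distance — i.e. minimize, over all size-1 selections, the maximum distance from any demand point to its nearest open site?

Open {D-γ}.
  Farthest demand point is R4 at distance 22 (to D-γ); all others are ≤ 22.
With {D-α} the worst case is 24.
With {D-δ} the worst case is 24.
No size-1 selection achieves below 22.

22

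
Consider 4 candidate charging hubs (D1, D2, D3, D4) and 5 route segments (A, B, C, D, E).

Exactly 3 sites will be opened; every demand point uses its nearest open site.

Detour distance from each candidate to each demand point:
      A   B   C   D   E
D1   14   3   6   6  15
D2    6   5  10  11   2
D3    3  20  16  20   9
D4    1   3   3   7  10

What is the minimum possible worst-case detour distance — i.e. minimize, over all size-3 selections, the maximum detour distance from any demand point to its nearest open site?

6

Open {D1, D2, D3}.
  Farthest demand point is C at detour distance 6 (to D1); all others are ≤ 6.
With {D1, D2, D4} the worst case is 6.
With {D2, D3, D4} the worst case is 7.
No size-3 selection achieves below 6.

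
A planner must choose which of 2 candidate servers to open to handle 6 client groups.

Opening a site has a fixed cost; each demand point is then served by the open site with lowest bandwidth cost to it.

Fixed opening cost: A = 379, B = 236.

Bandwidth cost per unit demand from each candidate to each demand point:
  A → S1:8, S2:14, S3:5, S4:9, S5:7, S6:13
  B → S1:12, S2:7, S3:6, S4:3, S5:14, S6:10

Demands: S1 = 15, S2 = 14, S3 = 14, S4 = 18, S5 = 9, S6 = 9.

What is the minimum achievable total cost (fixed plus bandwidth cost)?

868

Open {B}: assign each demand point to its cheapest open site.
  S1→B 15×12=180, S2→B 14×7=98, S3→B 14×6=84, S4→B 18×3=54, S5→B 9×14=126, S6→B 9×10=90
  bandwidth cost 632, fixed 236 → total 868.
Compare {A}: bandwidth cost 728 + fixed 379 = 1107.
Compare {A, B}: bandwidth cost 495 + fixed 615 = 1110.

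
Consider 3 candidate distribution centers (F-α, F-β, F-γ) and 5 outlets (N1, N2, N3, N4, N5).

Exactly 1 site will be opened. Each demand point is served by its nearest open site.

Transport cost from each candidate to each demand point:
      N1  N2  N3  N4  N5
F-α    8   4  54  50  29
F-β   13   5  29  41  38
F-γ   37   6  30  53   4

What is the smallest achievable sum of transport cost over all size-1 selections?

126

Open {F-β}.
  N1→F-β 13, N2→F-β 5, N3→F-β 29, N4→F-β 41, N5→F-β 38  ⇒ total 126.
Compare {F-γ}: total 130.
Compare {F-α}: total 145.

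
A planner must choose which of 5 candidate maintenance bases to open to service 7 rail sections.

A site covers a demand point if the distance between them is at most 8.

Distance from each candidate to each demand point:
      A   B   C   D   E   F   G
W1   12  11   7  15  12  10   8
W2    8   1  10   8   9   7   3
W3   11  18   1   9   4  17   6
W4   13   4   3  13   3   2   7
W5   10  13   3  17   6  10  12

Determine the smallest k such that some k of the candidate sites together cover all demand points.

2

Coverage sets (demand points within 8 of each site):
  W1: {C, G}
  W2: {A, B, D, F, G}
  W3: {C, E, G}
  W4: {B, C, E, F, G}
  W5: {C, E}
No single site covers all 7 demand points.
But {W2, W3} covers everything, so the minimum is 2.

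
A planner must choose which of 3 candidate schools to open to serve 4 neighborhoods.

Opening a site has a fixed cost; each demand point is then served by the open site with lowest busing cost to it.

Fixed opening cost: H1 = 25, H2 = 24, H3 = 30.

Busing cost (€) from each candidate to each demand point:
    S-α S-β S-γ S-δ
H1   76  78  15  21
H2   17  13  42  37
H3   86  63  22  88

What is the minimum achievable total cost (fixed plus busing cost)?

Open {H1, H2}: assign each demand point to its cheapest open site.
  S-α→H2 17, S-β→H2 13, S-γ→H1 15, S-δ→H1 21
  busing cost 66, fixed 49 → total 115.
Compare {H2}: busing cost 109 + fixed 24 = 133.
Compare {H2, H3}: busing cost 89 + fixed 54 = 143.
Compare {H1, H2, H3}: busing cost 66 + fixed 79 = 145.
All other subsets cost ≥ 133. Minimum total cost: 115.

115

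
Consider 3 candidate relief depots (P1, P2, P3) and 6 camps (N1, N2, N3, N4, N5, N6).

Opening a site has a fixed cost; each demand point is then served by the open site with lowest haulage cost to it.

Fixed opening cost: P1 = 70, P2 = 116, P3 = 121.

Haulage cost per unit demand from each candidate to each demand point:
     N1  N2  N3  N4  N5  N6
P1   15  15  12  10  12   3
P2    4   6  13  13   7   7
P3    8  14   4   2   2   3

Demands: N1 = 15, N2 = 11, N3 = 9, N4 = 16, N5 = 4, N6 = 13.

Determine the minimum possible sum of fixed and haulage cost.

478

Open {P2, P3}: assign each demand point to its cheapest open site.
  N1→P2 15×4=60, N2→P2 11×6=66, N3→P3 9×4=36, N4→P3 16×2=32, N5→P3 4×2=8, N6→P3 13×3=39
  haulage cost 241, fixed 237 → total 478.
Compare {P3}: haulage cost 389 + fixed 121 = 510.
Compare {P1, P2, P3}: haulage cost 241 + fixed 307 = 548.
Compare {P1, P3}: haulage cost 389 + fixed 191 = 580.
All other subsets cost ≥ 510. Minimum total cost: 478.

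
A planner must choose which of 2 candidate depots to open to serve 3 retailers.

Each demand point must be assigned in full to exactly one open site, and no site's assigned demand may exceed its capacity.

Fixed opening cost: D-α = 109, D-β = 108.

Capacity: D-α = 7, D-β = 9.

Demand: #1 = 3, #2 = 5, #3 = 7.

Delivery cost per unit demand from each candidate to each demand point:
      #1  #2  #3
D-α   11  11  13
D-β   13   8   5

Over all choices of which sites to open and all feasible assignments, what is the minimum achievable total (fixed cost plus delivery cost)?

Open {D-α, D-β}; cheapest assignment that respects the capacities:
  D-α (cap 7, load 7): #3 — cost 7×13 = 91
  D-β (cap 9, load 8): #1, #2 — cost 3×13 + 5×8 = 79
  Shipping 170, fixed 217 → total 387.
  Any other capacity-feasible assignment to {D-α, D-β} ships for at least 170.
Total demand is 15 and no other set of sites has combined capacity ≥ 15, so {D-α, D-β} is the only feasible choice of open sites. Minimum: 387.

387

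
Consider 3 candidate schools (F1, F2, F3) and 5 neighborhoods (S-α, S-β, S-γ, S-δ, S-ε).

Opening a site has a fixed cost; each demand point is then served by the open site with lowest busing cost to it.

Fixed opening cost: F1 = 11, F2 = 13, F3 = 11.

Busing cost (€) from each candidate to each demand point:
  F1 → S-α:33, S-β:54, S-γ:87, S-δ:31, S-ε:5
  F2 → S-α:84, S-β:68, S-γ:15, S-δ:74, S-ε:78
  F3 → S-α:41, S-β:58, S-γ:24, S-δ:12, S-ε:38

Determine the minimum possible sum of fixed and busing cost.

Open {F1, F3}: assign each demand point to its cheapest open site.
  S-α→F1 33, S-β→F1 54, S-γ→F3 24, S-δ→F3 12, S-ε→F1 5
  busing cost 128, fixed 22 → total 150.
Compare {F1, F2, F3}: busing cost 119 + fixed 35 = 154.
Compare {F1, F2}: busing cost 138 + fixed 24 = 162.
Compare {F3}: busing cost 173 + fixed 11 = 184.
All other subsets cost ≥ 154. Minimum total cost: 150.

150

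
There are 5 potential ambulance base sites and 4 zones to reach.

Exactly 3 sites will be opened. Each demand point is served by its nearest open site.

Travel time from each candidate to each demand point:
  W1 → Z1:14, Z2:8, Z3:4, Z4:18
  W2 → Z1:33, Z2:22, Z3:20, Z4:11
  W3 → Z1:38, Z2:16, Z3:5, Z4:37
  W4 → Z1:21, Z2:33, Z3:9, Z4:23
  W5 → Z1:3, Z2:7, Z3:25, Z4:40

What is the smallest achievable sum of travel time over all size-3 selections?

25

Open {W1, W2, W5}.
  Z1→W5 3, Z2→W5 7, Z3→W1 4, Z4→W2 11  ⇒ total 25.
Compare {W2, W3, W5}: total 26.
Compare {W2, W4, W5}: total 30.
No size-3 selection does better; minimum is 25.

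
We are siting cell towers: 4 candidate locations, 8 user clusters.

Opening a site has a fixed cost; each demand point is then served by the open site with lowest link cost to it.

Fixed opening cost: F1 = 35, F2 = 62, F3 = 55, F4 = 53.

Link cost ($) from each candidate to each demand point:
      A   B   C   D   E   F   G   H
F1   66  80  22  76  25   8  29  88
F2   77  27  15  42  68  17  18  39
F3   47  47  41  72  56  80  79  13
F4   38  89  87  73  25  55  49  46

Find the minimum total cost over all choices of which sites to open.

336

Open {F2, F4}: assign each demand point to its cheapest open site.
  A→F4 38, B→F2 27, C→F2 15, D→F2 42, E→F4 25, F→F2 17, G→F2 18, H→F2 39
  link cost 221, fixed 115 → total 336.
Compare {F1, F2}: link cost 240 + fixed 97 = 337.
Compare {F1, F2, F3}: link cost 195 + fixed 152 = 347.
Compare {F2, F3}: link cost 235 + fixed 117 = 352.
All other subsets cost ≥ 337. Minimum total cost: 336.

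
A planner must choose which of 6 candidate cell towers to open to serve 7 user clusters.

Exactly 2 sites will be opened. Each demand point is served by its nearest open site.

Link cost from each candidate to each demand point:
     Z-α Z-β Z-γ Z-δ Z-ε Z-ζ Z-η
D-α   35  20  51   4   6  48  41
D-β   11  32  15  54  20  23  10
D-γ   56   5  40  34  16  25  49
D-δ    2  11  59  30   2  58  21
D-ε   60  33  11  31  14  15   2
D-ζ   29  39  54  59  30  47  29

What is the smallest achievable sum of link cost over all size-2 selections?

Open {D-δ, D-ε}.
  Z-α→D-δ 2, Z-β→D-δ 11, Z-γ→D-ε 11, Z-δ→D-δ 30, Z-ε→D-δ 2, Z-ζ→D-ε 15, Z-η→D-ε 2  ⇒ total 73.
Compare {D-α, D-β}: total 89.
Compare {D-α, D-ε}: total 93.
No size-2 selection does better; minimum is 73.

73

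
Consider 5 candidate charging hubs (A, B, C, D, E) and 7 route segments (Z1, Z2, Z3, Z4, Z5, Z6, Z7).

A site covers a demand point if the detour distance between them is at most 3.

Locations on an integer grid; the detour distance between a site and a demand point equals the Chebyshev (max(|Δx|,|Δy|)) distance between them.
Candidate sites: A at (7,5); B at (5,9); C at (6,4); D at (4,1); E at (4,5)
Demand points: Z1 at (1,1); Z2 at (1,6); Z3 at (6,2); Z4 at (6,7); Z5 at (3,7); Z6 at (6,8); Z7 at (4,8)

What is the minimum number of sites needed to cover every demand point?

2

Coverage sets (demand points within 3 of each site):
  A: {Z3, Z4, Z6, Z7}
  B: {Z4, Z5, Z6, Z7}
  C: {Z3, Z4, Z5}
  D: {Z1, Z3}
  E: {Z2, Z3, Z4, Z5, Z6, Z7}
No single site covers all 7 demand points.
But {D, E} covers everything, so the minimum is 2.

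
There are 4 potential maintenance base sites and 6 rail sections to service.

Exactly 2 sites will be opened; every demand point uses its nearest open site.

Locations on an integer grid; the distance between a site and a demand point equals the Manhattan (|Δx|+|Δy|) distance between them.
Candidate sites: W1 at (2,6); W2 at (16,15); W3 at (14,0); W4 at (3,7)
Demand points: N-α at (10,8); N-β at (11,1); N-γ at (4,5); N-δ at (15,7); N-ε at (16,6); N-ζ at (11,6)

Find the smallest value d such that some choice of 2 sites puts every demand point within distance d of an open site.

Open {W3, W4}.
  Farthest demand point is N-ζ at distance 9 (to W3); all others are ≤ 9.
With {W1, W3} the worst case is 10.
With {W1, W2} the worst case is 14.
No size-2 selection achieves below 9.

9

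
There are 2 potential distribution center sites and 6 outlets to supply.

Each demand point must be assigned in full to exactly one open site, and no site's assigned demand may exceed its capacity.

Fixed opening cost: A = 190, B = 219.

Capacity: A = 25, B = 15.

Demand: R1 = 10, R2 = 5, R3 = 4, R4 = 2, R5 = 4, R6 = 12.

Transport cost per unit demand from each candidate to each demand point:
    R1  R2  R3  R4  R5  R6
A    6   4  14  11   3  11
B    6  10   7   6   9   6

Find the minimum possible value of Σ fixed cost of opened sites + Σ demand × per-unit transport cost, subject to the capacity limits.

Open {A, B}; cheapest assignment that respects the capacities:
  A (cap 25, load 23): R1, R2, R3, R5 — cost 10×6 + 5×4 + 4×14 + 4×3 = 148
  B (cap 15, load 14): R4, R6 — cost 2×6 + 12×6 = 84
  Shipping 232, fixed 409 → total 641.
  Any other capacity-feasible assignment to {A, B} ships for at least 232.
Total demand is 37 and no other set of sites has combined capacity ≥ 37, so {A, B} is the only feasible choice of open sites. Minimum: 641.

641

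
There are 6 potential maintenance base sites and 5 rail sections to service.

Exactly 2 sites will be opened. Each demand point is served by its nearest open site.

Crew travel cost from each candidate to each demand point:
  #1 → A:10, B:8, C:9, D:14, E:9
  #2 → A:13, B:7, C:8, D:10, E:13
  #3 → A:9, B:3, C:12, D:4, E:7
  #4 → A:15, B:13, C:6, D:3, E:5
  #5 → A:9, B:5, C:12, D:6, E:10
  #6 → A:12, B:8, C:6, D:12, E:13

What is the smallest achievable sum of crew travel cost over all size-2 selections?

Open {#3, #4}.
  A→#3 9, B→#3 3, C→#4 6, D→#4 3, E→#4 5  ⇒ total 26.
Compare {#4, #5}: total 28.
Compare {#3, #6}: total 29.
No size-2 selection does better; minimum is 26.

26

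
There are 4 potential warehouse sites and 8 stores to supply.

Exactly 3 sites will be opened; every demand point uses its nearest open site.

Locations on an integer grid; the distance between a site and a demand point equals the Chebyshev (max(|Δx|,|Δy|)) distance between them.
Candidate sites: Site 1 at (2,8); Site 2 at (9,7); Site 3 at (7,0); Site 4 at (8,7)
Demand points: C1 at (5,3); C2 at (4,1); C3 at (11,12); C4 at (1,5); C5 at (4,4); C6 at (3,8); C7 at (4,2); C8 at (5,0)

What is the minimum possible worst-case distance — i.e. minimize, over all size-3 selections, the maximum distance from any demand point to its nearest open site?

Open {Site 1, Site 2, Site 3}.
  Farthest demand point is C3 at distance 5 (to Site 2); all others are ≤ 5.
With {Site 1, Site 3, Site 4} the worst case is 5.
With {Site 2, Site 3, Site 4} the worst case is 6.
No size-3 selection achieves below 5.

5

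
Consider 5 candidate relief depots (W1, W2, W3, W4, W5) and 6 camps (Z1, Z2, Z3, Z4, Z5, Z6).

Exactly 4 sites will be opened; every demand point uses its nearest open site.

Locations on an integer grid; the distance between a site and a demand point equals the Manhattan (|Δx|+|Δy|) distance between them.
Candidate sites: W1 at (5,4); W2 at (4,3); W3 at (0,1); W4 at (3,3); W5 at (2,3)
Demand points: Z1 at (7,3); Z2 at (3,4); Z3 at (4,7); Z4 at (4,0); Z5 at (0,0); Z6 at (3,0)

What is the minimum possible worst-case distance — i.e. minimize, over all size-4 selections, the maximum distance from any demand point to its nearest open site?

Open {W1, W2, W3, W4}.
  Farthest demand point is Z3 at distance 4 (to W1); all others are ≤ 4.
With {W1, W2, W3, W5} the worst case is 4.
With {W1, W3, W4, W5} the worst case is 4.
No size-4 selection achieves below 4.

4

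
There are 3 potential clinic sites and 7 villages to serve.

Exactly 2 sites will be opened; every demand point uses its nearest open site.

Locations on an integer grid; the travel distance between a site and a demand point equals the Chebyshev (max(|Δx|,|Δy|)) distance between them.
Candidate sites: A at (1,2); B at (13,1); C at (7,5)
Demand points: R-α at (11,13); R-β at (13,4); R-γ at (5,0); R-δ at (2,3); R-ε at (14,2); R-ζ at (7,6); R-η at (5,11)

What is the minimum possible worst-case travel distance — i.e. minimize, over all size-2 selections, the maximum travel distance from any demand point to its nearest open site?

Open {A, C}.
  Farthest demand point is R-α at travel distance 8 (to C); all others are ≤ 8.
With {B, C} the worst case is 8.
With {A, B} the worst case is 11.
No size-2 selection achieves below 8.

8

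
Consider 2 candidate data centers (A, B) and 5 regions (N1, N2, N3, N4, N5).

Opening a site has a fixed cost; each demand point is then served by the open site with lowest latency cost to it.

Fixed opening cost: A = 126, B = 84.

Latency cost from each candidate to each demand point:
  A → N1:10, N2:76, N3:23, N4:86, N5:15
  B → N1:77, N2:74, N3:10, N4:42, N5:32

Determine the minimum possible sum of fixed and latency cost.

319

Open {B}: assign each demand point to its cheapest open site.
  N1→B 77, N2→B 74, N3→B 10, N4→B 42, N5→B 32
  latency cost 235, fixed 84 → total 319.
Compare {A}: latency cost 210 + fixed 126 = 336.
Compare {A, B}: latency cost 151 + fixed 210 = 361.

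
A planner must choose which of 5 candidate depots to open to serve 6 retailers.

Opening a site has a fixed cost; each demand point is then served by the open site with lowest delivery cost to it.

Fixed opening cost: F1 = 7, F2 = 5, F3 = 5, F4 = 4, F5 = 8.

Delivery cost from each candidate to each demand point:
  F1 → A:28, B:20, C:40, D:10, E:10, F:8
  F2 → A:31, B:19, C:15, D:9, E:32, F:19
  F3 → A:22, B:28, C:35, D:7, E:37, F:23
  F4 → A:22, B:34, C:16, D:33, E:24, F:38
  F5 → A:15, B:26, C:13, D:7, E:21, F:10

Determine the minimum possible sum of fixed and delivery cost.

88

Open {F1, F5}: assign each demand point to its cheapest open site.
  A→F5 15, B→F1 20, C→F5 13, D→F5 7, E→F1 10, F→F1 8
  delivery cost 73, fixed 15 → total 88.
Compare {F1, F2, F5}: delivery cost 72 + fixed 20 = 92.
Compare {F1, F4, F5}: delivery cost 73 + fixed 19 = 92.
Compare {F1, F3, F5}: delivery cost 73 + fixed 20 = 93.
All other subsets cost ≥ 92. Minimum total cost: 88.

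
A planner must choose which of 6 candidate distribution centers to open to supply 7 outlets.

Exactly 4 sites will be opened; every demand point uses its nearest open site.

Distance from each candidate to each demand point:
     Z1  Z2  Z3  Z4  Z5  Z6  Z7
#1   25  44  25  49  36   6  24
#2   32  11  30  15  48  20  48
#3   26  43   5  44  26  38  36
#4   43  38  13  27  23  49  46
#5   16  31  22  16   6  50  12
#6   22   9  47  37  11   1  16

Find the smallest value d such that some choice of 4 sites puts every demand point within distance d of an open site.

16

Open {#1, #2, #3, #5}.
  Farthest demand point is Z1 at distance 16 (to #5); all others are ≤ 16.
With {#1, #2, #4, #5} the worst case is 16.
With {#1, #3, #5, #6} the worst case is 16.
No size-4 selection achieves below 16.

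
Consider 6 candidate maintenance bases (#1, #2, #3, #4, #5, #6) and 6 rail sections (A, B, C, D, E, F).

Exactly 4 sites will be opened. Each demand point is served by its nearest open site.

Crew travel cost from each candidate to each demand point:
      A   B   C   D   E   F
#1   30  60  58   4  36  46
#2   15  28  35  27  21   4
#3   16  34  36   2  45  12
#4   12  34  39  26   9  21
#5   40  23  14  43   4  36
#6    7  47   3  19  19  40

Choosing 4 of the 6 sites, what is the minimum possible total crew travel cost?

Open {#2, #3, #5, #6}.
  A→#6 7, B→#5 23, C→#6 3, D→#3 2, E→#5 4, F→#2 4  ⇒ total 43.
Compare {#1, #2, #5, #6}: total 45.
Compare {#1, #3, #5, #6}: total 51.
No size-4 selection does better; minimum is 43.

43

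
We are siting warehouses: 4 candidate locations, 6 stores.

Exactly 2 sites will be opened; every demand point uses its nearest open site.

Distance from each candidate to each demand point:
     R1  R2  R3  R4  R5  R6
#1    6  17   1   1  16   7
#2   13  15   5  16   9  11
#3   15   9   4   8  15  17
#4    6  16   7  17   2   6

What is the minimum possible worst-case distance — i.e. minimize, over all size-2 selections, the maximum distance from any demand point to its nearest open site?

9

Open {#3, #4}.
  Farthest demand point is R2 at distance 9 (to #3); all others are ≤ 9.
With {#2, #3} the worst case is 13.
With {#1, #2} the worst case is 15.
No size-2 selection achieves below 9.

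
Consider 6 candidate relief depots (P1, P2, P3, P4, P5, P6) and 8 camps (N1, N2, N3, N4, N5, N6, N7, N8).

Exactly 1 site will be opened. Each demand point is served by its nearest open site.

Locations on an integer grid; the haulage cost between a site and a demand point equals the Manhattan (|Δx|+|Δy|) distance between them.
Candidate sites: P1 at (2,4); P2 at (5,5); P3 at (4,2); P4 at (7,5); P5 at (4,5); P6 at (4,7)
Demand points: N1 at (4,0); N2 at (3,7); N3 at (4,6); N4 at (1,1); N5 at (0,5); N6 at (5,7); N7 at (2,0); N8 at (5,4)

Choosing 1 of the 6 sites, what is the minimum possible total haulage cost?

32

Open {P5}.
  N1→P5 5, N2→P5 3, N3→P5 1, N4→P5 7, N5→P5 4, N6→P5 3, N7→P5 7, N8→P5 2  ⇒ total 32.
Compare {P1}: total 34.
Compare {P2}: total 36.
No size-1 selection does better; minimum is 32.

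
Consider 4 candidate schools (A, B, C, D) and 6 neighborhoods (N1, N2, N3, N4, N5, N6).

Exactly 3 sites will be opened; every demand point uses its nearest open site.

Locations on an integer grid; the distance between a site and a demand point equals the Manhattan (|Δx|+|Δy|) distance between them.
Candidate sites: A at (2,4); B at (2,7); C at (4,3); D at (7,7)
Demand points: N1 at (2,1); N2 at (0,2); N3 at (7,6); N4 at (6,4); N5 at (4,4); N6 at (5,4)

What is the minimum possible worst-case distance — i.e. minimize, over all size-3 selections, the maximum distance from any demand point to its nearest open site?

4

Open {A, B, D}.
  Farthest demand point is N2 at distance 4 (to A); all others are ≤ 4.
With {A, C, D} the worst case is 4.
With {B, C, D} the worst case is 5.
No size-3 selection achieves below 4.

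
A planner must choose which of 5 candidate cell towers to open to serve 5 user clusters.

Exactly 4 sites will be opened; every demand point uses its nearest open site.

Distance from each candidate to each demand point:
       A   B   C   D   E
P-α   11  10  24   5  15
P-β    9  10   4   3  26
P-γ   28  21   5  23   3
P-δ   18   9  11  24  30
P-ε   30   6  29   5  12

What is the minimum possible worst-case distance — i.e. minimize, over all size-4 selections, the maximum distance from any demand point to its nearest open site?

9

Open {P-α, P-β, P-γ, P-δ}.
  Farthest demand point is A at distance 9 (to P-β); all others are ≤ 9.
With {P-α, P-β, P-γ, P-ε} the worst case is 9.
With {P-β, P-γ, P-δ, P-ε} the worst case is 9.
No size-4 selection achieves below 9.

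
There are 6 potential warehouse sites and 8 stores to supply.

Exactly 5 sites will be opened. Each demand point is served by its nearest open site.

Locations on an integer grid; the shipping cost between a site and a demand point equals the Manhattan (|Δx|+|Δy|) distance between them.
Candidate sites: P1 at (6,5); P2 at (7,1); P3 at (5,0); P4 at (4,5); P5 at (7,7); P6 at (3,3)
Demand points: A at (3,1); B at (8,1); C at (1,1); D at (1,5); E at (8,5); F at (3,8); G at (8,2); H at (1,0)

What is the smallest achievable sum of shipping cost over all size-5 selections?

Open {P1, P2, P3, P4, P6}.
  A→P6 2, B→P2 1, C→P6 4, D→P4 3, E→P1 2, F→P4 4, G→P2 2, H→P3 4  ⇒ total 22.
Compare {P1, P2, P4, P5, P6}: total 23.
Compare {P2, P3, P4, P5, P6}: total 23.
No size-5 selection does better; minimum is 22.

22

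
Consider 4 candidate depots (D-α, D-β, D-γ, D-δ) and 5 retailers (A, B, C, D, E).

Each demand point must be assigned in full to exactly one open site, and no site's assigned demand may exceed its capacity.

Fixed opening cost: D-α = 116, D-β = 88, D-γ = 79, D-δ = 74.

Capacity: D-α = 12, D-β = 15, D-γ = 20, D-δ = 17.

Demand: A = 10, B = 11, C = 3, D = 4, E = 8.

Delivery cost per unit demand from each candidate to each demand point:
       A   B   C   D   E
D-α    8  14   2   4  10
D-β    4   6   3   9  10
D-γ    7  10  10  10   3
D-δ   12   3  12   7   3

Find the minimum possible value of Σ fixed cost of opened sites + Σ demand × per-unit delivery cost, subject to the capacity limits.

Open {D-β, D-γ, D-δ}; cheapest assignment that respects the capacities:
  D-β (cap 15, load 13): A, C — cost 10×4 + 3×3 = 49
  D-γ (cap 20, load 8): E — cost 8×3 = 24
  D-δ (cap 17, load 15): B, D — cost 11×3 + 4×7 = 61
  Shipping 134, fixed 241 → total 375.
  Any other capacity-feasible assignment to {D-β, D-γ, D-δ} ships for at least 134.
Compare {D-α, D-γ, D-δ}: its best feasible assignment gives total 418.
Compare {D-α, D-β, D-δ}: its best feasible assignment gives total 456.
Every other set of open sites that can feasibly serve all demand totals ≥ 418 even under its best assignment. Minimum: 375.

375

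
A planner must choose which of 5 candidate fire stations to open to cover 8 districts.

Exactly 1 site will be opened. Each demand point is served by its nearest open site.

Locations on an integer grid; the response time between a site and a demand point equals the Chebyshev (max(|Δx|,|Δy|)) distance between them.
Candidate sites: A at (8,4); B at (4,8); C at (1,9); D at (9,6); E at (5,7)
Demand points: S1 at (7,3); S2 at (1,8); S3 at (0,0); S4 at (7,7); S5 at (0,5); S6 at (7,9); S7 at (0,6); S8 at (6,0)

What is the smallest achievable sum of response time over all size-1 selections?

36

Open {E}.
  S1→E 4, S2→E 4, S3→E 7, S4→E 2, S5→E 5, S6→E 2, S7→E 5, S8→E 7  ⇒ total 36.
Compare {B}: total 38.
Compare {A}: total 44.
No size-1 selection does better; minimum is 36.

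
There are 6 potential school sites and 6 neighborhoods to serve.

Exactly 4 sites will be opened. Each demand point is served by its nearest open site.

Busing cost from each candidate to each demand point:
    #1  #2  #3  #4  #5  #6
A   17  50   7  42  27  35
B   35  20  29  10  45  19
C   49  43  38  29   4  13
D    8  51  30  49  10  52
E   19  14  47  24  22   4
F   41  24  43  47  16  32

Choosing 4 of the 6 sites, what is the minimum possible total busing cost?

Open {A, B, D, E}.
  #1→D 8, #2→E 14, #3→A 7, #4→B 10, #5→D 10, #6→E 4  ⇒ total 53.
Compare {A, B, C, E}: total 56.
Compare {A, C, D, E}: total 61.
No size-4 selection does better; minimum is 53.

53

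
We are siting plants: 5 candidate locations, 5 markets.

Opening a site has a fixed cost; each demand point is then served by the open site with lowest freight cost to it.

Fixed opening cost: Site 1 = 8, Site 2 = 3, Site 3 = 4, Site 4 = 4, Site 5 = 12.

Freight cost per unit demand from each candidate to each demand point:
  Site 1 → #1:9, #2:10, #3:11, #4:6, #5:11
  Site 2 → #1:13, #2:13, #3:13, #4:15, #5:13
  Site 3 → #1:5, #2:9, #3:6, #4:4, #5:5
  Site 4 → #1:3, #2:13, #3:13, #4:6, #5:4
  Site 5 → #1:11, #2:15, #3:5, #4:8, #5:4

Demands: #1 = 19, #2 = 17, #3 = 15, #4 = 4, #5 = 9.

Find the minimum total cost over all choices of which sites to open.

357

Open {Site 3, Site 4, Site 5}: assign each demand point to its cheapest open site.
  #1→Site 4 19×3=57, #2→Site 3 17×9=153, #3→Site 5 15×5=75, #4→Site 3 4×4=16, #5→Site 4 9×4=36
  freight cost 337, fixed 20 → total 357.
Compare {Site 3, Site 4}: freight cost 352 + fixed 8 = 360.
Compare {Site 2, Site 3, Site 4, Site 5}: freight cost 337 + fixed 23 = 360.
Compare {Site 2, Site 3, Site 4}: freight cost 352 + fixed 11 = 363.
All other subsets cost ≥ 360. Minimum total cost: 357.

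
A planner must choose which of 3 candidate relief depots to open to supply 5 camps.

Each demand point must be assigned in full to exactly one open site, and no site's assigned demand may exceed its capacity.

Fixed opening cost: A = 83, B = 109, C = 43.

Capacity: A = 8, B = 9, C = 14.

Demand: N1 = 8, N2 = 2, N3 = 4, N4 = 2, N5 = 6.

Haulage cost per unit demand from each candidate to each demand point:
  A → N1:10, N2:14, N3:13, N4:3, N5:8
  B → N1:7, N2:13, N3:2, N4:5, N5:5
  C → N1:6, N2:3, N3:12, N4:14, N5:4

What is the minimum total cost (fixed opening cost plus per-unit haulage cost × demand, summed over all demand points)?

268

Open {B, C}; cheapest assignment that respects the capacities:
  B (cap 9, load 8): N2, N3, N4 — cost 2×13 + 4×2 + 2×5 = 44
  C (cap 14, load 14): N1, N5 — cost 8×6 + 6×4 = 72
  Shipping 116, fixed 152 → total 268.
  Any other capacity-feasible assignment to {B, C} ships for at least 116.
Compare {A, C}: its best feasible assignment gives total 282.
Compare {A, B, C}: its best feasible assignment gives total 347.
Every other set of open sites that can feasibly serve all demand totals ≥ 282 even under its best assignment. Minimum: 268.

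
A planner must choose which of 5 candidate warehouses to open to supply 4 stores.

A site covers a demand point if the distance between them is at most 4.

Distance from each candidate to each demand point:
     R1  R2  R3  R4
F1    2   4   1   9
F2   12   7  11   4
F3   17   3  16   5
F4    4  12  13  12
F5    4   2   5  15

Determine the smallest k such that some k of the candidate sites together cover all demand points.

Coverage sets (demand points within 4 of each site):
  F1: {R1, R2, R3}
  F2: {R4}
  F3: {R2}
  F4: {R1}
  F5: {R1, R2}
No single site covers all 4 demand points.
But {F1, F2} covers everything, so the minimum is 2.

2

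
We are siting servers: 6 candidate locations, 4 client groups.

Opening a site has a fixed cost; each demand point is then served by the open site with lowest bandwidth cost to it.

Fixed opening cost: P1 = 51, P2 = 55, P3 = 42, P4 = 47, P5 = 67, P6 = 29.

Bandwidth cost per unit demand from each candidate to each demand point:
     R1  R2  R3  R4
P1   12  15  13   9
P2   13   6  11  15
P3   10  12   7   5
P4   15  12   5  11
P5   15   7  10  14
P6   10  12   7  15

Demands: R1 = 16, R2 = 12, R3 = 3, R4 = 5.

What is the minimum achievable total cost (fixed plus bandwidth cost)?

Open {P2, P3}: assign each demand point to its cheapest open site.
  R1→P3 16×10=160, R2→P2 12×6=72, R3→P3 3×7=21, R4→P3 5×5=25
  bandwidth cost 278, fixed 97 → total 375.
Compare {P3}: bandwidth cost 350 + fixed 42 = 392.
Compare {P3, P5}: bandwidth cost 290 + fixed 109 = 399.
Compare {P2, P3, P6}: bandwidth cost 278 + fixed 126 = 404.
All other subsets cost ≥ 392. Minimum total cost: 375.

375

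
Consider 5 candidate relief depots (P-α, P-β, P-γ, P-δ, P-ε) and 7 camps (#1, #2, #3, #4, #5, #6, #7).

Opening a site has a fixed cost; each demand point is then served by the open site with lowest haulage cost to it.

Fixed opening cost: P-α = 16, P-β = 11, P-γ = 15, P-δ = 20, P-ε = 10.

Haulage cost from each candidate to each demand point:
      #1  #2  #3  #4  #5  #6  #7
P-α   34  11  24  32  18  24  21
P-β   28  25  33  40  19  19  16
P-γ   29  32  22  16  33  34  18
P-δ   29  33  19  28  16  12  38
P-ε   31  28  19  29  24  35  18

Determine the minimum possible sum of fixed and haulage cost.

169

Open {P-α, P-γ}: assign each demand point to its cheapest open site.
  #1→P-γ 29, #2→P-α 11, #3→P-γ 22, #4→P-γ 16, #5→P-α 18, #6→P-α 24, #7→P-γ 18
  haulage cost 138, fixed 31 → total 169.
Compare {P-β, P-γ}: haulage cost 145 + fixed 26 = 171.
Compare {P-α, P-δ}: haulage cost 136 + fixed 36 = 172.
Compare {P-α, P-β, P-γ}: haulage cost 130 + fixed 42 = 172.
All other subsets cost ≥ 171. Minimum total cost: 169.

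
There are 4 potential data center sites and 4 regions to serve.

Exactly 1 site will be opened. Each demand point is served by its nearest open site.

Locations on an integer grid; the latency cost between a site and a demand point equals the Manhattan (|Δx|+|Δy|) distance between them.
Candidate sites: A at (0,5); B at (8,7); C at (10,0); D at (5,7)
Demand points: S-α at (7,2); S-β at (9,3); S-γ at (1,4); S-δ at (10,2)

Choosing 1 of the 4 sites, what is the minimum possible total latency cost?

Open {C}.
  S-α→C 5, S-β→C 4, S-γ→C 13, S-δ→C 2  ⇒ total 24.
Compare {B}: total 28.
Compare {D}: total 32.
No size-1 selection does better; minimum is 24.

24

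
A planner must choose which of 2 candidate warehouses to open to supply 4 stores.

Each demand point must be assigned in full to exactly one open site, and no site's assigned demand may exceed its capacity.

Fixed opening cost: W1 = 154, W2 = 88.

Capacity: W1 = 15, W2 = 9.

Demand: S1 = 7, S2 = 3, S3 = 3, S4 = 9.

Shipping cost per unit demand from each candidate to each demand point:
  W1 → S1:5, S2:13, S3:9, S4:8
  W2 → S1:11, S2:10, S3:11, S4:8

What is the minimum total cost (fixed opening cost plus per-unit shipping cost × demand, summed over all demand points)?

415

Open {W1, W2}; cheapest assignment that respects the capacities:
  W1 (cap 15, load 13): S1, S2, S3 — cost 7×5 + 3×13 + 3×9 = 101
  W2 (cap 9, load 9): S4 — cost 9×8 = 72
  Shipping 173, fixed 242 → total 415.
  Any other capacity-feasible assignment to {W1, W2} ships for at least 173.
Total demand is 22 and no other set of sites has combined capacity ≥ 22, so {W1, W2} is the only feasible choice of open sites. Minimum: 415.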